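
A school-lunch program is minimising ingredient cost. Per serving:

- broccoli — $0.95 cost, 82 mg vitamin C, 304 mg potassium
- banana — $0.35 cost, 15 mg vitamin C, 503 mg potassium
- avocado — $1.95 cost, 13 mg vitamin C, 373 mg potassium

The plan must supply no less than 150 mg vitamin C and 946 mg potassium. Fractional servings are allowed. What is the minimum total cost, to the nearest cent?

This is a tiny linear program; its minimum lies at a vertex of the feasible set. List the vertices and price them.
broccoli only: max(150/82, 946/304) = 3.112 servings → $2.96.
banana only: max(150/15, 946/503) = 10 servings → $3.50.
avocado only: max(150/13, 946/373) = 11.54 servings → $22.50.
broccoli + banana with both tight: 1.67 servings and 0.8715 servings → $1.89.
broccoli + avocado with both tight: 1.639 servings and 1.2 servings → $3.90.
banana + avocado: intersection lies outside the first quadrant.
So the least-cost plan costs $1.89.

$1.89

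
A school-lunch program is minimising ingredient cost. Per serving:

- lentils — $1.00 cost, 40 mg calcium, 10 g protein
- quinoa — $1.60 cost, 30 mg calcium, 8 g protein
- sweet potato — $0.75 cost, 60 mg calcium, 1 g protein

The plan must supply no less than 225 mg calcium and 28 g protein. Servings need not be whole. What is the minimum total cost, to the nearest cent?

$4.11

Minimising a linear cost over {calcium ≥ 225, protein ≥ 28, servings ≥ 0} — the optimum is at a vertex, using one or two foods.
lentils only: max(225/40, 28/10) = 5.625 servings → $5.62.
quinoa only: max(225/30, 28/8) = 7.5 servings → $12.00.
sweet potato only: max(225/60, 28/1) = 28 servings → $21.00.
lentils + quinoa with both targets exact would need a negative amount; discard.
lentils + sweet potato with both tight: 2.598 servings and 2.018 servings → $4.11.
quinoa + sweet potato with both tight: 3.233 servings and 2.133 servings → $6.77.
Cheapest feasible corner: $4.11.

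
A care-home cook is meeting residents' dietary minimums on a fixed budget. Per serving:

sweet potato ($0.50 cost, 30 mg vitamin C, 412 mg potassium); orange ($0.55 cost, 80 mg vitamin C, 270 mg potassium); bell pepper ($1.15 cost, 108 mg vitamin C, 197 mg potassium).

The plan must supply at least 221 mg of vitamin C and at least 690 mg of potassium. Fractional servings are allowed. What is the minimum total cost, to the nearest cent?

The cheapest plan sits at a corner of the feasible region — with two constraints it uses at most two foods.
sweet potato only: max(221/30, 690/412) = 7.367 servings → $3.68.
orange only: max(221/80, 690/270) = 2.763 servings → $1.52.
bell pepper only: max(221/108, 690/197) = 3.503 servings → $4.03.
sweet potato + orange: the both-tight solution has a negative serving — not a feasible corner.
sweet potato + bell pepper with both tight: 0.803 servings and 1.823 servings → $2.50.
orange + bell pepper with both tight: 2.312 servings and 0.3336 servings → $1.66.
The minimum over all feasible corners is $1.52.

$1.52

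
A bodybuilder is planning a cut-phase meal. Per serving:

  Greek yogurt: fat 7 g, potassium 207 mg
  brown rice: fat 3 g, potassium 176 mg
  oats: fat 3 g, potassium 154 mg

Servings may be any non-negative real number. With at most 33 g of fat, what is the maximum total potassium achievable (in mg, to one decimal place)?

1936.0 mg

Potassium per g fat: brown rice 58.67, oats 51.33, Greek yogurt 29.57.
With no serving limits, spend the whole fat allowance on brown rice: 33 g / 3 g × 176 mg = 1936.0 mg.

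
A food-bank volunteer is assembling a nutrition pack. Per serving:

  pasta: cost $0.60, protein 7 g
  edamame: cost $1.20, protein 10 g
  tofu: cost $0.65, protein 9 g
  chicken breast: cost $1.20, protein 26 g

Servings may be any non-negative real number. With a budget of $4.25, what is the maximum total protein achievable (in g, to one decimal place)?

92.1 g

Protein per dollar: chicken breast 21.67, tofu 13.85, pasta 11.67, edamame 8.333.
With no serving limits, spend the whole cost allowance on chicken breast: $4.25 / $1.20 × 26 g = 92.1 g.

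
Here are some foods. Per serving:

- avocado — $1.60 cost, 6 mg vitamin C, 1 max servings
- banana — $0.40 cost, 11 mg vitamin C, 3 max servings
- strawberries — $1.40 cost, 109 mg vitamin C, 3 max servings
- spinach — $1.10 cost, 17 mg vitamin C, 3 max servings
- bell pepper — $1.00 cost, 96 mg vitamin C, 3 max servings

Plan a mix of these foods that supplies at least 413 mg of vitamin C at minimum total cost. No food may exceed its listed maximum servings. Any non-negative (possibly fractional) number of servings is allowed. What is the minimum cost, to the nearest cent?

Cost per mg of vitamin C: bell pepper $0.0104, strawberries $0.0128, banana $0.0364, spinach $0.0647, avocado $0.2667.
Take 3 servings of bell pepper: +288.0 mg vitamin C for $3.00 (total $3.00, still need 125.0 mg).
Take 1.147 servings of strawberries: +125.0 mg vitamin C for $1.61 (total $4.61, still need 0.0 mg).
Greedy by cheapest-per-mg is optimal for a single linear constraint, so the minimum cost is $4.61.

$4.61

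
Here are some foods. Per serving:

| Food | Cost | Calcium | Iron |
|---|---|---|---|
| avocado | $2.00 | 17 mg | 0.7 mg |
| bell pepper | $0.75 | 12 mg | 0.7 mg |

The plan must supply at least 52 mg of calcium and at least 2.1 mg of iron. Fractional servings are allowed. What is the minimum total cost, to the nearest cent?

$3.25

The cheapest plan sits at a corner of the feasible region — with two constraints it uses at most two foods.
avocado only: max(52/17, 2.1/0.7) = 3.059 servings → $6.12.
bell pepper only: max(52/12, 2.1/0.7) = 4.333 servings → $3.25.
avocado + bell pepper: the both-tight solution has a negative serving — not a feasible corner.
So the least-cost plan costs $3.25.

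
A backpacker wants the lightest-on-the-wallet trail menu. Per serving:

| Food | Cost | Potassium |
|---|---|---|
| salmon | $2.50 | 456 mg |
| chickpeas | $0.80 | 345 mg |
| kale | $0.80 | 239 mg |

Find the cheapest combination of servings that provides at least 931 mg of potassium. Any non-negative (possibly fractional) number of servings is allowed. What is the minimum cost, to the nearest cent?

Cost per mg of potassium: chickpeas $0.0023, kale $0.0033, salmon $0.0055.
With no serving limits, use only chickpeas: 931 mg / 345 mg = 2.699 servings × $0.80 = $2.16.

$2.16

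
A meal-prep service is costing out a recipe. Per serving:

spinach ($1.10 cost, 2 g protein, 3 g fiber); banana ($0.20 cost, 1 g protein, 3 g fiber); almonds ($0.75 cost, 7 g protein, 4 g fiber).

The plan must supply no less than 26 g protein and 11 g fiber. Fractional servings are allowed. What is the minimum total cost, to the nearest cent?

Two binding constraints pin down two serving amounts, so the optimal mix uses at most two foods. The candidates are each food alone (scaled to the tighter of protein/fiber) and each pair with both constraints tight.
spinach only: max(26/2, 11/3) = 13 servings → $14.30.
banana only: max(26/1, 11/3) = 26 servings → $5.20.
almonds only: max(26/7, 11/4) = 3.714 servings → $2.79.
spinach + banana: intersection lies outside the first quadrant.
spinach + almonds: intersection lies outside the first quadrant.
banana + almonds: intersection lies outside the first quadrant.
Cheapest feasible corner: $2.79.

$2.79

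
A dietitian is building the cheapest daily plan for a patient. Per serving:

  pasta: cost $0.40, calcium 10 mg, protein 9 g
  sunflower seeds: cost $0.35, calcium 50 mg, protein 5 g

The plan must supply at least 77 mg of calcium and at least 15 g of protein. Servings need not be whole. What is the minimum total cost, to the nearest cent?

Minimising a linear cost over {calcium ≥ 77, protein ≥ 15, servings ≥ 0} — the optimum is at a vertex, using one or two foods.
pasta only: max(77/10, 15/9) = 7.7 servings → $3.08.
sunflower seeds only: max(77/50, 15/5) = 3 servings → $1.05.
pasta + sunflower seeds with both tight: 0.9125 servings and 1.357 servings → $0.84.
The minimum over all feasible corners is $0.84.

$0.84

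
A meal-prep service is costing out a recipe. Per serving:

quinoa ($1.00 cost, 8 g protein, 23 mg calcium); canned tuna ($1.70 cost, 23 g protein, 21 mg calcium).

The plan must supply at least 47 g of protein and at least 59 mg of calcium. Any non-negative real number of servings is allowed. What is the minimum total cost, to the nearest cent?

Check every corner: each single food scaled to meet both minima, and each pair solved so both constraints bind.
quinoa only: max(47/8, 59/23) = 5.875 servings → $5.88.
canned tuna only: max(47/23, 59/21) = 2.81 servings → $4.78.
quinoa + canned tuna with both tight: 1.025 servings and 1.687 servings → $3.89.
Cheapest feasible corner: $3.89.

$3.89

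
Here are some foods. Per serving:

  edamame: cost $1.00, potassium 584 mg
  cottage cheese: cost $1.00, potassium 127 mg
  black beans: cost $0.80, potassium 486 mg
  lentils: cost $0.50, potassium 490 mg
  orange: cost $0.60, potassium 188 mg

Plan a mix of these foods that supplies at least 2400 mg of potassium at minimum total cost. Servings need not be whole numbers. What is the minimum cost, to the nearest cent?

Cost per mg of potassium: lentils $0.0010, black beans $0.0016, edamame $0.0017, orange $0.0032, cottage cheese $0.0079.
With no serving limits, use only lentils: 2400 mg / 490 mg = 4.898 servings × $0.50 = $2.45.

$2.45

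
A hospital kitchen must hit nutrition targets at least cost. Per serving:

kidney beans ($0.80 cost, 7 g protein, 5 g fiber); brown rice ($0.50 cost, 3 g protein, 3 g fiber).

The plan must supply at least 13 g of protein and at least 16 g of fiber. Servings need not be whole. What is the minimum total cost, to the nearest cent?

$2.56

kidney beans only: max(13/7, 16/5) = 3.2 servings → $2.56.
brown rice only: max(13/3, 16/3) = 5.333 servings → $2.67.
kidney beans + brown rice: intersection lies outside the first quadrant.
The minimum over all feasible corners is $2.56.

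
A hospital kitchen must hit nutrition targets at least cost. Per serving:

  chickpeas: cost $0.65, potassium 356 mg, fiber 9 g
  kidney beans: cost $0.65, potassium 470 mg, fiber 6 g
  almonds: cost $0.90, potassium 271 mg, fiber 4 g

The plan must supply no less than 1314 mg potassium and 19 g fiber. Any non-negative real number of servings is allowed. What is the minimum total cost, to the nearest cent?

At the optimum either one food covers both requirements or two foods hit both targets exactly; no other combination can be cheaper.
chickpeas only: max(1314/356, 19/9) = 3.691 servings → $2.40.
kidney beans only: max(1314/470, 19/6) = 3.167 servings → $2.06.
almonds only: max(1314/271, 19/4) = 4.849 servings → $4.36.
chickpeas + kidney beans with both tight: 0.4995 servings and 2.417 servings → $1.90.
chickpeas + almonds: intersection lies outside the first quadrant.
kidney beans + almonds with both tight: 0.4213 servings and 4.118 servings → $3.98.
So the least-cost plan costs $1.90.

$1.90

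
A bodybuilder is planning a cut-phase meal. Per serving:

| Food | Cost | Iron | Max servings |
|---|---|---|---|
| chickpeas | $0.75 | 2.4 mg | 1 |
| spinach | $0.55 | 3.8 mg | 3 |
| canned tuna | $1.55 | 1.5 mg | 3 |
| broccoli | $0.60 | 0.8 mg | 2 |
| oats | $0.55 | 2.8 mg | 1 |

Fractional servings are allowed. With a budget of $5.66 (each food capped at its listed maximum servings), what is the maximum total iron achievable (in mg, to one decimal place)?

19.7 mg

Iron per dollar: spinach 6.909, oats 5.091, chickpeas 3.2, broccoli 1.333, canned tuna 0.9677.
Take 3 servings of spinach: spends $1.65, +11.4 mg iron (running total 11.4 mg).
Take 1 serving of oats: spends $0.55, +2.8 mg iron (running total 14.2 mg).
Take 1 serving of chickpeas: spends $0.75, +2.4 mg iron (running total 16.6 mg).
Take 2 servings of broccoli: spends $1.20, +1.6 mg iron (running total 18.2 mg).
Take 0.9742 servings of canned tuna: spends $1.51, +1.5 mg iron (running total 19.7 mg).
Filling greedily by iron-per-dollar is optimal for one linear limit, giving 19.7 mg.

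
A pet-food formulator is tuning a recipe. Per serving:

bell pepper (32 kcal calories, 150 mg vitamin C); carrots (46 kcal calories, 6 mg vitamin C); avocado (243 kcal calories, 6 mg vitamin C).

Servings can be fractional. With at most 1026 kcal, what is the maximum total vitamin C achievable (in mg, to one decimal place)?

4809.4 mg

Vitamin C per kcal: bell pepper 4.688, carrots 0.1304, avocado 0.02469.
With no serving limits, spend the whole calories allowance on bell pepper: 1026 kcal / 32 kcal × 150 mg = 4809.4 mg.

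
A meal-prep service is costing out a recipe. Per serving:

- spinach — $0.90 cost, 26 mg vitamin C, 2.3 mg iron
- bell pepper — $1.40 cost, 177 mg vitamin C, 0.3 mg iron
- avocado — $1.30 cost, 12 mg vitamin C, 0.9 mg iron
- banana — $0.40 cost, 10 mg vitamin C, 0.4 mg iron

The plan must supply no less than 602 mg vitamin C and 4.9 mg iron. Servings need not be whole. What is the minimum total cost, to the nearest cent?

$5.96

A basic optimal solution has at most two foods positive. Try each food alone and each pair with both targets met exactly.
spinach only: max(602/26, 4.9/2.3) = 23.15 servings → $20.84.
bell pepper only: max(602/177, 4.9/0.3) = 16.33 servings → $22.87.
avocado only: max(602/12, 4.9/0.9) = 50.17 servings → $65.22.
banana only: max(602/10, 4.9/0.4) = 60.2 servings → $24.08.
spinach + bell pepper with both tight: 1.72 servings and 3.149 servings → $5.96.
spinach + avocado with both targets exact would need a negative amount; discard.
spinach + banana: intersection lies outside the first quadrant.
bell pepper + avocado with both tight: 3.102 servings and 4.41 servings → $10.08.
bell pepper + banana with both tight: 2.829 servings and 10.13 servings → $8.01.
avocado + banana: intersection lies outside the first quadrant.
So the least-cost plan costs $5.96.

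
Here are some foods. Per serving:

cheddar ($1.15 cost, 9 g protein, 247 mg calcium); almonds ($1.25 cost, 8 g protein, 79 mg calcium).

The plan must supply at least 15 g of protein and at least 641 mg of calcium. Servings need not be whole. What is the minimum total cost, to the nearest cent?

This is a tiny linear program; its minimum lies at a vertex of the feasible set. List the vertices and price them.
cheddar only: max(15/9, 641/247) = 2.595 servings → $2.98.
almonds only: max(15/8, 641/79) = 8.114 servings → $10.14.
cheddar + almonds with both targets exact would need a negative amount; discard.
The minimum over all feasible corners is $2.98.

$2.98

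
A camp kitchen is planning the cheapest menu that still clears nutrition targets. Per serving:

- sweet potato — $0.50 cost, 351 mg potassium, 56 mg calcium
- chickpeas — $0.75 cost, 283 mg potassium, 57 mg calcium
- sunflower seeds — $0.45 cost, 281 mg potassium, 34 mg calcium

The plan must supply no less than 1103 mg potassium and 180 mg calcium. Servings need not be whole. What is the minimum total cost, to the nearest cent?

Check every corner: each single food scaled to meet both minima, and each pair solved so both constraints bind.
sweet potato only: max(1103/351, 180/56) = 3.214 servings → $1.61.
chickpeas only: max(1103/283, 180/57) = 3.898 servings → $2.92.
sunflower seeds only: max(1103/281, 180/34) = 5.294 servings → $2.38.
sweet potato + chickpeas with both tight: 2.869 servings and 0.3395 servings → $1.69.
sweet potato + sunflower seeds: intersection lies outside the first quadrant.
chickpeas + sunflower seeds with both tight: 2.045 servings and 1.866 servings → $2.37.
Cheapest feasible corner: $1.61.

$1.61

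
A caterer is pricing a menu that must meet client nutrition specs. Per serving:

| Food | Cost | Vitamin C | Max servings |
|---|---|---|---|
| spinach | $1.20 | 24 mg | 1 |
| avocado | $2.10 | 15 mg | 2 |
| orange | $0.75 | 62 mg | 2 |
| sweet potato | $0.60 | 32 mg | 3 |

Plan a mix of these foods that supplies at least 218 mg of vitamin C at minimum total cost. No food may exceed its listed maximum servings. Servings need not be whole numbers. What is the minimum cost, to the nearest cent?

$3.26

Cost per mg of vitamin C: orange $0.0121, sweet potato $0.0187, spinach $0.0500, avocado $0.1400.
Take 2 servings of orange: +124.0 mg vitamin C for $1.50 (total $1.50, still need 94.0 mg).
Take 2.938 servings of sweet potato: +94.0 mg vitamin C for $1.76 (total $3.26, still need 0.0 mg).
Greedy by cheapest-per-mg is optimal for a single linear constraint, so the minimum cost is $3.26.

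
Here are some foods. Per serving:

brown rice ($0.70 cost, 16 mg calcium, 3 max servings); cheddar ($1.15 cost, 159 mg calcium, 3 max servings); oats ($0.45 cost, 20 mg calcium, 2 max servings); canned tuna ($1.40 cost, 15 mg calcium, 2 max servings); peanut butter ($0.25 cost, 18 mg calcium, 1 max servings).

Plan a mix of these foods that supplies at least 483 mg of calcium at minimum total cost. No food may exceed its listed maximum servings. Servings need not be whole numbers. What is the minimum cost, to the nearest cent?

Cost per mg of calcium: cheddar $0.0072, peanut butter $0.0139, oats $0.0225, brown rice $0.0437, canned tuna $0.0933.
Take 3 servings of cheddar: +477.0 mg calcium for $3.45 (total $3.45, still need 6.0 mg).
Take 0.3333 servings of peanut butter: +6.0 mg calcium for $0.08 (total $3.53, still need 0.0 mg).
Filling from the cheapest source first is optimal under one linear minimum: $3.53.

$3.53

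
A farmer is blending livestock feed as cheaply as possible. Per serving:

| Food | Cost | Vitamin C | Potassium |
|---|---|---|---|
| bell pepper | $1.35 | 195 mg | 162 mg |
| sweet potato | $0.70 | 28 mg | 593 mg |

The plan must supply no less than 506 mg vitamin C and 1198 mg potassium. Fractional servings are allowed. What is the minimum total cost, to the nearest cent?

$4.19

Compare the cost at each extreme point of the feasible region.
bell pepper only: max(506/195, 1198/162) = 7.395 servings → $9.98.
sweet potato only: max(506/28, 1198/593) = 18.07 servings → $12.65.
bell pepper + sweet potato with both tight: 2.399 servings and 1.365 servings → $4.19.
So the least-cost plan costs $4.19.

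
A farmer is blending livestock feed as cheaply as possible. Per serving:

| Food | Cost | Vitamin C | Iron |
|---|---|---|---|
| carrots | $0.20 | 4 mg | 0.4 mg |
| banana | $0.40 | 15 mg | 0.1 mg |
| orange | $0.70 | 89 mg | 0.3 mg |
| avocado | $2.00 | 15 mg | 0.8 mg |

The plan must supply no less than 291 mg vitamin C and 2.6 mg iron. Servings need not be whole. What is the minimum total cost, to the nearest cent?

$2.99

With two linear requirements the optimum uses one or two foods; enumerate the corners.
carrots only: max(291/4, 2.6/0.4) = 72.75 servings → $14.55.
banana only: max(291/15, 2.6/0.1) = 26 servings → $10.40.
orange only: max(291/89, 2.6/0.3) = 8.667 servings → $6.07.
avocado only: max(291/15, 2.6/0.8) = 19.4 servings → $38.80.
carrots + banana with both tight: 1.768 servings and 18.93 servings → $7.92.
carrots + orange with both tight: 4.189 servings and 3.081 servings → $2.99.
carrots + avocado with both targets exact would need a negative amount; discard.
banana + orange: intersection lies outside the first quadrant.
banana + avocado with both tight: 18.46 servings and 0.9429 servings → $9.27.
orange + avocado with both tight: 2.906 servings and 2.16 servings → $6.35.
Cheapest feasible corner: $2.99.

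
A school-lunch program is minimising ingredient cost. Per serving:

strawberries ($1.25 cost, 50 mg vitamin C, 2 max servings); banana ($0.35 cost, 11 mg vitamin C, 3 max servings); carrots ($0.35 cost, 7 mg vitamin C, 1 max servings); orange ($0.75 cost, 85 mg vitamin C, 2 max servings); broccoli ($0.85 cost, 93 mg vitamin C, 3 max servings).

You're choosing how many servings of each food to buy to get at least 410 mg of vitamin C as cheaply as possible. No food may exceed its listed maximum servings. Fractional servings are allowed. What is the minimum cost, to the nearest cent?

$3.69

Cost per mg of vitamin C: orange $0.0088, broccoli $0.0091, strawberries $0.0250, banana $0.0318, carrots $0.0500.
Take 2 servings of orange: +170.0 mg vitamin C for $1.50 (total $1.50, still need 240.0 mg).
Take 2.581 servings of broccoli: +240.0 mg vitamin C for $2.19 (total $3.69, still need 0.0 mg).
Greedy by cheapest-per-mg is optimal for a single linear constraint, so the minimum cost is $3.69.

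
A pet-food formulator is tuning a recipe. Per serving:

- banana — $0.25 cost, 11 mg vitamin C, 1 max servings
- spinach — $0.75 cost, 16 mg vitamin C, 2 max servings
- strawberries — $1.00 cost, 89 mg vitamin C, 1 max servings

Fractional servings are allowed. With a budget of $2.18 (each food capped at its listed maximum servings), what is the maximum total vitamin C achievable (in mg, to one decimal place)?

Vitamin C per dollar: strawberries 89, banana 44, spinach 21.33.
Take 1 serving of strawberries: spends $1.00, +89.0 mg vitamin C (running total 89.0 mg).
Take 1 serving of banana: spends $0.25, +11.0 mg vitamin C (running total 100.0 mg).
Take 1.24 servings of spinach: spends $0.93, +19.8 mg vitamin C (running total 119.8 mg).
Filling greedily by vitamin C-per-dollar is optimal for one linear limit, giving 119.8 mg.

119.8 mg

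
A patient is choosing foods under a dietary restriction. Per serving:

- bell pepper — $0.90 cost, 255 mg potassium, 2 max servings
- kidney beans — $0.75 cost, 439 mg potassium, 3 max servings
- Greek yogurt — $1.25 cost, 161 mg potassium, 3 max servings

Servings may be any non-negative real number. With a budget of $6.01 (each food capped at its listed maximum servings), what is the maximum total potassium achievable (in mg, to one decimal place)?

Potassium per dollar: kidney beans 585.3, bell pepper 283.3, Greek yogurt 128.8.
Take 3 servings of kidney beans: spends $2.25, +1317.0 mg potassium (running total 1317.0 mg).
Take 2 servings of bell pepper: spends $1.80, +510.0 mg potassium (running total 1827.0 mg).
Take 1.568 servings of Greek yogurt: spends $1.96, +252.4 mg potassium (running total 2079.4 mg).
Greedy by best ratio exhausts the cost allowance optimally: 2079.4 mg.

2079.4 mg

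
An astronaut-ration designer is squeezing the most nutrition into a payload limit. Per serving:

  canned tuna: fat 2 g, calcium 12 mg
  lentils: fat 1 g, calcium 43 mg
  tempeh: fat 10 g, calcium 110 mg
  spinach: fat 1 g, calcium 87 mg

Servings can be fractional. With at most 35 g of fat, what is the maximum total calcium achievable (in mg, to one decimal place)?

Calcium per g fat: spinach 87, lentils 43, tempeh 11, canned tuna 6.
With no serving limits, spend the whole fat allowance on spinach: 35 g / 1 g × 87 mg = 3045.0 mg.

3045.0 mg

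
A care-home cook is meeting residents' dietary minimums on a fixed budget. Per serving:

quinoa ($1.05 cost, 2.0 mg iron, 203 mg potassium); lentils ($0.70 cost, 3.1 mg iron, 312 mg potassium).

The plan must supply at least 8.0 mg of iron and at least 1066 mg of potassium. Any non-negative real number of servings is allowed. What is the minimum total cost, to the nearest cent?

$2.39

Two binding constraints pin down two serving amounts, so the optimal mix uses at most two foods. The candidates are each food alone (scaled to the tighter of iron/potassium) and each pair with both constraints tight.
quinoa only: max(8.0/2.0, 1066/203) = 5.251 servings → $5.51.
lentils only: max(8.0/3.1, 1066/312) = 3.417 servings → $2.39.
quinoa + lentils: the both-tight solution has a negative serving — not a feasible corner.
Cheapest feasible corner: $2.39.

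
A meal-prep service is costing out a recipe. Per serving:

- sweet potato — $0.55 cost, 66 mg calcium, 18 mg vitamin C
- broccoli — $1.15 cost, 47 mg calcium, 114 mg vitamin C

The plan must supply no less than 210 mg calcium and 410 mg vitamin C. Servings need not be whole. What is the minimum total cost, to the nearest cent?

Compare the cost at each extreme point of the feasible region.
sweet potato only: max(210/66, 410/18) = 22.78 servings → $12.53.
broccoli only: max(210/47, 410/114) = 4.468 servings → $5.14.
sweet potato + broccoli with both tight: 0.6993 servings and 3.486 servings → $4.39.
The minimum over all feasible corners is $4.39.

$4.39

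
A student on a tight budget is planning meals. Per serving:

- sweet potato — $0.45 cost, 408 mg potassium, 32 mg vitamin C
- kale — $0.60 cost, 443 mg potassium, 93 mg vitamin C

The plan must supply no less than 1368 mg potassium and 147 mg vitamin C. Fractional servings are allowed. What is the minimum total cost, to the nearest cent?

This is a tiny linear program; its minimum lies at a vertex of the feasible set. List the vertices and price them.
sweet potato only: max(1368/408, 147/32) = 4.594 servings → $2.07.
kale only: max(1368/443, 147/93) = 3.088 servings → $1.85.
sweet potato + kale with both tight: 2.613 servings and 0.6816 servings → $1.58.
Cheapest feasible corner: $1.58.

$1.58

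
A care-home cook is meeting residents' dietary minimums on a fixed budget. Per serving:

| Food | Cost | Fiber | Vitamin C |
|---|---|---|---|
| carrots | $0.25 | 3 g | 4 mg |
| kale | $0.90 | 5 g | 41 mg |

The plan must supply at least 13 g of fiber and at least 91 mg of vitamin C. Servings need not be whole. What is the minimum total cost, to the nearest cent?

$2.12

For a min-cost LP with two ≥-constraints, a basic feasible solution has at most two positive variables.
carrots only: max(13/3, 91/4) = 22.75 servings → $5.69.
kale only: max(13/5, 91/41) = 2.6 servings → $2.34.
carrots + kale with both tight: 0.7573 servings and 2.146 servings → $2.12.
The minimum over all feasible corners is $2.12.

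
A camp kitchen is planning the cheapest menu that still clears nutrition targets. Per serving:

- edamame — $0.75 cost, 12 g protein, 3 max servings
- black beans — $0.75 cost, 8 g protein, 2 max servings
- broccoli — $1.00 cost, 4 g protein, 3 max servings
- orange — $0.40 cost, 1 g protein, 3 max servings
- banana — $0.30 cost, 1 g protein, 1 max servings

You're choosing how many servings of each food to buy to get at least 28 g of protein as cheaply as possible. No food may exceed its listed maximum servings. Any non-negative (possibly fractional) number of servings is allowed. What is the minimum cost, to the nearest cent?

Cost per g of protein: edamame $0.0625, black beans $0.0938, broccoli $0.2500, banana $0.3000, orange $0.4000.
Take 2.333 servings of edamame: +28.0 g protein for $1.75 (total $1.75, still need 0.0 g).
Filling from the cheapest source first is optimal under one linear minimum: $1.75.

$1.75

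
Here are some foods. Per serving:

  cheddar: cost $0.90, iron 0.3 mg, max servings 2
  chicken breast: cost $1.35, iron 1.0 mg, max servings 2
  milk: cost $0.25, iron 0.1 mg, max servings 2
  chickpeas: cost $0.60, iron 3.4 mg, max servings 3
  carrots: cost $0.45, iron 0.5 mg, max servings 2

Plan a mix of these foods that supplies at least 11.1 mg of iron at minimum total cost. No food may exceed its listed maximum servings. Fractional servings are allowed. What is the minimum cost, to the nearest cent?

Cost per mg of iron: chickpeas $0.1765, carrots $0.9000, chicken breast $1.3500, milk $2.5000, cheddar $3.0000.
Take 3 servings of chickpeas: +10.2 mg iron for $1.80 (total $1.80, still need 0.9 mg).
Take 1.8 servings of carrots: +0.9 mg iron for $0.81 (total $2.61, still need 0.0 mg).
Filling from the cheapest source first is optimal under one linear minimum: $2.61.

$2.61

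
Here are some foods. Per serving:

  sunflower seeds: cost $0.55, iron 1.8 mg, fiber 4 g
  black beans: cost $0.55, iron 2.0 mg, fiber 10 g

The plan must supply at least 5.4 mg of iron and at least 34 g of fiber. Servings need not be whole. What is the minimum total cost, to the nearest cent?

Compare the cost at each extreme point of the feasible region.
sunflower seeds only: max(5.4/1.8, 34/4) = 8.5 servings → $4.67.
black beans only: max(5.4/2.0, 34/10) = 3.4 servings → $1.87.
sunflower seeds + black beans: intersection lies outside the first quadrant.
So the least-cost plan costs $1.87.

$1.87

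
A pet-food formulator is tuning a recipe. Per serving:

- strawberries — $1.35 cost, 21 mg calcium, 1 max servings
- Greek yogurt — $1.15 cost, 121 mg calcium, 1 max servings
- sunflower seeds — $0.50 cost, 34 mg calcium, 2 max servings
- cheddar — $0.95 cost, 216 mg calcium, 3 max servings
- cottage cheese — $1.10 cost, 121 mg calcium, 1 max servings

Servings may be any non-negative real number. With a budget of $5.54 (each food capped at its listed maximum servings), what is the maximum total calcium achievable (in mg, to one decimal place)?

Calcium per dollar: cheddar 227.4, cottage cheese 110, Greek yogurt 105.2, sunflower seeds 68, strawberries 15.56.
Take 3 servings of cheddar: spends $2.85, +648.0 mg calcium (running total 648.0 mg).
Take 1 serving of cottage cheese: spends $1.10, +121.0 mg calcium (running total 769.0 mg).
Take 1 serving of Greek yogurt: spends $1.15, +121.0 mg calcium (running total 890.0 mg).
Take 0.88 servings of sunflower seeds: spends $0.44, +29.9 mg calcium (running total 919.9 mg).
Filling greedily by calcium-per-dollar is optimal for one linear limit, giving 919.9 mg.

919.9 mg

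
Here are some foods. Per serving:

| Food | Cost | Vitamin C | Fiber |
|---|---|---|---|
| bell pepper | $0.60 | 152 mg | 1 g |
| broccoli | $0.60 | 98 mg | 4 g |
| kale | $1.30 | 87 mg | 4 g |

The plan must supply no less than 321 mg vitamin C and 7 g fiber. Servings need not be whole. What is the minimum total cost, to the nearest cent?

$1.58

bell pepper only: max(321/152, 7/1) = 7 servings → $4.20.
broccoli only: max(321/98, 7/4) = 3.276 servings → $1.97.
kale only: max(321/87, 7/4) = 3.69 servings → $4.80.
bell pepper + broccoli with both tight: 1.173 servings and 1.457 servings → $1.58.
bell pepper + kale with both tight: 1.296 servings and 1.426 servings → $2.63.
broccoli + kale: intersection lies outside the first quadrant.
Cheapest feasible corner: $1.58.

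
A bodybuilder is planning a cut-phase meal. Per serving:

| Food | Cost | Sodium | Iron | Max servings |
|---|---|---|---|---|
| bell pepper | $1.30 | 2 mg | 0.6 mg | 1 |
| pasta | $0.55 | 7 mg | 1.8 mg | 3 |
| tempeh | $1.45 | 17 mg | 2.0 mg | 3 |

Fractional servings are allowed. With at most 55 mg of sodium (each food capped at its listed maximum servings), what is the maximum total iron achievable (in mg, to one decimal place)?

9.8 mg

Iron per mg sodium: bell pepper 0.3, pasta 0.2571, tempeh 0.1176.
Take 1 serving of bell pepper: uses 2 mg sodium, +0.6 mg iron (running total 0.6 mg).
Take 3 servings of pasta: uses 21 mg sodium, +5.4 mg iron (running total 6.0 mg).
Take 1.882 servings of tempeh: uses 32 mg sodium, +3.8 mg iron (running total 9.8 mg).
Filling greedily by iron-per-mg sodium is optimal for one linear limit, giving 9.8 mg.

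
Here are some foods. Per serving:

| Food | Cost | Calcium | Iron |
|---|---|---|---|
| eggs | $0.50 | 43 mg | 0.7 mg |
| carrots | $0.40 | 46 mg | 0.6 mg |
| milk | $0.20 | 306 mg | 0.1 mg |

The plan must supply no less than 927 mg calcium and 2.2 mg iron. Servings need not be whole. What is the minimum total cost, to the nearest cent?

Check every corner: each single food scaled to meet both minima, and each pair solved so both constraints bind.
eggs only: max(927/43, 2.2/0.7) = 21.56 servings → $10.78.
carrots only: max(927/46, 2.2/0.6) = 20.15 servings → $8.06.
milk only: max(927/306, 2.2/0.1) = 22 servings → $4.40.
eggs + carrots: the both-tight solution has a negative serving — not a feasible corner.
eggs + milk with both tight: 2.766 servings and 2.641 servings → $1.91.
carrots + milk with both tight: 3.243 servings and 2.542 servings → $1.81.
The minimum over all feasible corners is $1.81.

$1.81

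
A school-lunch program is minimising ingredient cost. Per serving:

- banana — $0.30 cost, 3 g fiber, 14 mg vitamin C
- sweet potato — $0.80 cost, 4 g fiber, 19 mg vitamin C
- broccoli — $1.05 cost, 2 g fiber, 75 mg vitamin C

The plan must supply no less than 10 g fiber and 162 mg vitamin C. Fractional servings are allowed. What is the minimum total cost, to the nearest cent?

$2.49

Minimising a linear cost over {fiber ≥ 10, vitamin C ≥ 162, servings ≥ 0} — the optimum is at a vertex, using one or two foods.
banana only: max(10/3, 162/14) = 11.57 servings → $3.47.
sweet potato only: max(10/4, 162/19) = 8.526 servings → $6.82.
broccoli only: max(10/2, 162/75) = 5 servings → $5.25.
banana + sweet potato: the both-tight solution has a negative serving — not a feasible corner.
banana + broccoli with both tight: 2.162 servings and 1.756 servings → $2.49.
sweet potato + broccoli with both tight: 1.626 servings and 1.748 servings → $3.14.
Cheapest feasible corner: $2.49.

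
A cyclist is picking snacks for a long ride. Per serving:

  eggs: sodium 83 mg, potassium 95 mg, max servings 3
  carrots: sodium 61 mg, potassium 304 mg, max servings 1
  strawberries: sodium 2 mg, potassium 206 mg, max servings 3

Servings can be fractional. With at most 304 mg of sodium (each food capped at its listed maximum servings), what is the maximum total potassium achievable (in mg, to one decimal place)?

Potassium per mg sodium: strawberries 103, carrots 4.984, eggs 1.145.
Take 3 servings of strawberries: uses 6 mg sodium, +618.0 mg potassium (running total 618.0 mg).
Take 1 serving of carrots: uses 61 mg sodium, +304.0 mg potassium (running total 922.0 mg).
Take 2.855 servings of eggs: uses 237 mg sodium, +271.3 mg potassium (running total 1193.3 mg).
Filling greedily by potassium-per-mg sodium is optimal for one linear limit, giving 1193.3 mg.

1193.3 mg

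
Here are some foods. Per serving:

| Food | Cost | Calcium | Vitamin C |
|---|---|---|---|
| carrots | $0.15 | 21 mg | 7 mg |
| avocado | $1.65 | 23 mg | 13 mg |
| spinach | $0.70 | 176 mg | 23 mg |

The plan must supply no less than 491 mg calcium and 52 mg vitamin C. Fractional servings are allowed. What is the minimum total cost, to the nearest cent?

$1.95

The cheapest plan sits at a corner of the feasible region — with two constraints it uses at most two foods.
carrots only: max(491/21, 52/7) = 23.38 servings → $3.51.
avocado only: max(491/23, 52/13) = 21.35 servings → $35.22.
spinach only: max(491/176, 52/23) = 2.79 servings → $1.95.
carrots + avocado: intersection lies outside the first quadrant.
carrots + spinach: intersection lies outside the first quadrant.
avocado + spinach: the both-tight solution has a negative serving — not a feasible corner.
The minimum over all feasible corners is $1.95.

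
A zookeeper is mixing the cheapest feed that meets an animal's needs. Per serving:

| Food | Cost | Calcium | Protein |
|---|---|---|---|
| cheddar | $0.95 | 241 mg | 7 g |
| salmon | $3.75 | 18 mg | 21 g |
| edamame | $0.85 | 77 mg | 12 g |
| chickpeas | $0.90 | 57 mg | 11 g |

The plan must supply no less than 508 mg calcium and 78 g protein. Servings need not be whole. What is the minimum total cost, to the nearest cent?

This is a tiny linear program; its minimum lies at a vertex of the feasible set. List the vertices and price them.
cheddar only: max(508/241, 78/7) = 11.14 servings → $10.59.
salmon only: max(508/18, 78/21) = 28.22 servings → $105.83.
edamame only: max(508/77, 78/12) = 6.597 servings → $5.61.
chickpeas only: max(508/57, 78/11) = 8.912 servings → $8.02.
cheddar + salmon with both tight: 1.877 servings and 3.089 servings → $13.37.
cheddar + edamame with both tight: 0.03825 servings and 6.478 servings → $5.54.
cheddar + chickpeas with both tight: 0.5071 servings and 6.768 servings → $6.57.
salmon + edamame: intersection lies outside the first quadrant.
salmon + chickpeas: the both-tight solution has a negative serving — not a feasible corner.
edamame + chickpeas with both targets exact would need a negative amount; discard.
So the least-cost plan costs $5.54.

$5.54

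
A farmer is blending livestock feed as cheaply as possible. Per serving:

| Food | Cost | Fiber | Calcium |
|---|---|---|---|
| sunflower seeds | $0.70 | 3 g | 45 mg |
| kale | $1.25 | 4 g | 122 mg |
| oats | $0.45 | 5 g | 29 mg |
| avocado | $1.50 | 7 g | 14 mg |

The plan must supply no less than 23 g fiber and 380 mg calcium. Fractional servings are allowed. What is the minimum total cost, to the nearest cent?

Minimising a linear cost over {fiber ≥ 23, calcium ≥ 380, servings ≥ 0} — the optimum is at a vertex, using one or two foods.
sunflower seeds only: max(23/3, 380/45) = 8.444 servings → $5.91.
kale only: max(23/4, 380/122) = 5.75 servings → $7.19.
oats only: max(23/5, 380/29) = 13.1 servings → $5.90.
avocado only: max(23/7, 380/14) = 27.14 servings → $40.71.
sunflower seeds + kale with both tight: 6.914 servings and 0.5645 servings → $5.55.
sunflower seeds + oats: intersection lies outside the first quadrant.
sunflower seeds + avocado: intersection lies outside the first quadrant.
kale + oats with both tight: 2.496 servings and 2.603 servings → $4.29.
kale + avocado with both tight: 2.93 servings and 1.612 servings → $6.08.
oats + avocado: the both-tight solution has a negative serving — not a feasible corner.
So the least-cost plan costs $4.29.

$4.29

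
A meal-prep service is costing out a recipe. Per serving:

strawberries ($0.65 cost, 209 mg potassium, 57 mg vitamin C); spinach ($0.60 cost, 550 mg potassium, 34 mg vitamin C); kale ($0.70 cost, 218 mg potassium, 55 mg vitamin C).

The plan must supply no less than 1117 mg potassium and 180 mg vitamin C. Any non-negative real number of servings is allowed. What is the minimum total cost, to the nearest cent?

This is a tiny linear program; its minimum lies at a vertex of the feasible set. List the vertices and price them.
strawberries only: max(1117/209, 180/57) = 5.344 servings → $3.47.
spinach only: max(1117/550, 180/34) = 5.294 servings → $3.18.
kale only: max(1117/218, 180/55) = 5.124 servings → $3.59.
strawberries + spinach with both tight: 2.517 servings and 1.074 servings → $2.28.
strawberries + kale: intersection lies outside the first quadrant.
spinach + kale with both tight: 0.9718 servings and 2.672 servings → $2.45.
The minimum over all feasible corners is $2.28.

$2.28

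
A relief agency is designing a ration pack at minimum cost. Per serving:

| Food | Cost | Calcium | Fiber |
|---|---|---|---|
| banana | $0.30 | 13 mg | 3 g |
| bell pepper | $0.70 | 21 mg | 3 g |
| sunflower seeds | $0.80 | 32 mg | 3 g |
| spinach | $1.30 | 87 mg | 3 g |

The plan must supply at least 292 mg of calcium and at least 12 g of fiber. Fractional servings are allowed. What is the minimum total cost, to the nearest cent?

banana only: max(292/13, 12/3) = 22.46 servings → $6.74.
bell pepper only: max(292/21, 12/3) = 13.9 servings → $9.73.
sunflower seeds only: max(292/32, 12/3) = 9.125 servings → $7.30.
spinach only: max(292/87, 12/3) = 4 servings → $5.20.
banana + bell pepper: the both-tight solution has a negative serving — not a feasible corner.
banana + sunflower seeds with both targets exact would need a negative amount; discard.
banana + spinach with both tight: 0.7568 servings and 3.243 servings → $4.44.
bell pepper + sunflower seeds: the both-tight solution has a negative serving — not a feasible corner.
bell pepper + spinach with both tight: 0.8485 servings and 3.152 servings → $4.69.
sunflower seeds + spinach with both tight: 1.018 servings and 2.982 servings → $4.69.
So the least-cost plan costs $4.44.

$4.44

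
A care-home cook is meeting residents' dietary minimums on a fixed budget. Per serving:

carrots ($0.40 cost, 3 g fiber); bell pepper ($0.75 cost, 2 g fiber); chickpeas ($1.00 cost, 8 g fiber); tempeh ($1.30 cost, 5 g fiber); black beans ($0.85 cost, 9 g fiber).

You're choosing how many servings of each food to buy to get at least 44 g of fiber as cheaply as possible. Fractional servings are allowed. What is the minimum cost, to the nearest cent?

$4.16

Cost per g of fiber: black beans $0.0944, chickpeas $0.1250, carrots $0.1333, tempeh $0.2600, bell pepper $0.3750.
With no serving limits, use only black beans: 44 g / 9 g = 4.889 servings × $0.85 = $4.16.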